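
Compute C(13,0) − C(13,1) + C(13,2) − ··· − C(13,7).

-792

The partial alternating sum Σ_{k=0}^{7} (−1)^k C(13,k) = (−1)^7 C(12,7) = -792.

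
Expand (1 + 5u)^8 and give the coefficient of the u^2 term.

The general term is C(8,j)·(1)^j·(5u)^(8-j); the u^2 term has j = 6.
C(8,6) = 28.
Coefficient = C(8,6) · 5^2 = 28 · 25 = 700.

700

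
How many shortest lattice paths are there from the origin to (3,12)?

455

Each path is a sequence of 15 steps with 3 rights: C(15,3) = 455.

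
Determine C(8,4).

70

C(8,4) = (8·7·6·5) / 4! = 1680 / 24 = 70.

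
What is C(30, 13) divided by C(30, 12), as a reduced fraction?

18/13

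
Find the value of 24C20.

10626

C(24,20) = C(24,4) by symmetry.
C(24,4) = (24·23·22·21) / 4! = 255024 / 24 = 10626.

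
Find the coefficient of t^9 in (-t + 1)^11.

The general term is C(11,j)·(-t)^j·(1)^(11-j); the t^9 term has j = 9.
C(11,9) = 55.
Coefficient = C(11,9) · (-1)^9 = 55 · (-1) = -55.

-55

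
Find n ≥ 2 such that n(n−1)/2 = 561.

n(n−1)/2 = 561 ⇒ n(n−1) = 1122. Since 34·33 = 1122, n = 34.

34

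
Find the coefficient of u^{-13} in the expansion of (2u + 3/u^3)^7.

20412

General term: C(7,j)·(2u)^j·(3/u^3)^(7-j), with u-exponent 1j − 3(7−j) = 4j − 21.
Set 4j − 21 = -13: j = 2.
C(7,2) = 21; 2^2 = 4; 3^5 = 243.
Coefficient = 21 · 4 · 243 = 20412.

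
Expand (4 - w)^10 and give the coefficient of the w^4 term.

The general term is C(10,j)·(4)^j·(-w)^(10-j); the w^4 term has j = 6.
C(10,6) = 210.
Coefficient = C(10,6) · 4^6 = 210 · 4096 = 860160.

860160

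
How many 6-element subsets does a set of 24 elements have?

134596

C(24,6) = (24·23·22·21·20·19) / 6! = 96909120 / 720 = 134596.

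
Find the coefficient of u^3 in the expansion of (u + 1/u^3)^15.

455

General term: C(15,j)·(u)^j·(1/u^3)^(15-j), with u-exponent 1j − 3(15−j) = 4j − 45.
Set 4j − 45 = 3: j = 12.
C(15,12) = 455; 1^12 = 1; 1^3 = 1.
Coefficient = 455 · 1 · 1 = 455.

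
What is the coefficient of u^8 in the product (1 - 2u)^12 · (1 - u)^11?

12232869

Coefficient of u^8 = Σ_{j} C(12,j)·(-2)^j·C(11,8-j)·(-1)^(8-j) for j from 0 to 8.
= 165 + 7920 + 121968 + 813120 + 2613600 + 4181760 + 3252480 + 1115136 + 126720 = 12232869.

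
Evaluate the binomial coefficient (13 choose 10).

286

C(13,10) = C(13,3) by symmetry.
C(13,3) = (13·12·11) / 3! = 1716 / 6 = 286.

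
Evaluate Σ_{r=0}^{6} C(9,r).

1 + 9 + 36 + 84 + 126 + 126 + 84 = 466.

466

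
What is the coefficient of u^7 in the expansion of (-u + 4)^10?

The general term is C(10,j)·(-u)^j·(4)^(10-j); the u^7 term has j = 7.
C(10,7) = 120.
Coefficient = C(10,7) · (-1)^7 · 4^3 = 120 · (-1) · 64 = -7680.

-7680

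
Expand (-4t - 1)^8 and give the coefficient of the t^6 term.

114688

The general term is C(8,j)·(-4t)^j·(-1)^(8-j); the t^6 term has j = 6.
C(8,6) = 28.
Coefficient = C(8,6) · (-4)^6 = 28 · 4096 = 114688.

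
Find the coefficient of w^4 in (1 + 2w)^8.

The general term is C(8,j)·(1)^j·(2w)^(8-j); the w^4 term has j = 4.
C(8,4) = 70.
Coefficient = C(8,4) · 2^4 = 70 · 16 = 1120.

1120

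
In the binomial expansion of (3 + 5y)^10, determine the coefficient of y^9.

The general term is C(10,j)·(3)^j·(5y)^(10-j); the y^9 term has j = 1.
C(10,1) = 10.
Coefficient = C(10,1) · 3^1 · 5^9 = 10 · 3 · 1953125 = 58593750.

58593750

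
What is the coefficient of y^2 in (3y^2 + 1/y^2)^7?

General term: C(7,j)·(3y^2)^j·(1/y^2)^(7-j), with y-exponent 2j − 2(7−j) = 4j − 14.
Set 4j − 14 = 2: j = 4.
C(7,4) = 35; 3^4 = 81; 1^3 = 1.
Coefficient = 35 · 81 · 1 = 2835.

2835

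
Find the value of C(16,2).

120

C(16,2) = (16·15) / 2! = 240 / 2 = 120.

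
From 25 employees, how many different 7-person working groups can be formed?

This is C(25,7) = 480700.

480700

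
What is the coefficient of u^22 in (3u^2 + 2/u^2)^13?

General term: C(13,j)·(3u^2)^j·(2/u^2)^(13-j), with u-exponent 2j − 2(13−j) = 4j − 26.
Set 4j − 26 = 22: j = 12.
C(13,12) = 13; 3^12 = 531441; 2^1 = 2.
Coefficient = 13 · 531441 · 2 = 13817466.

13817466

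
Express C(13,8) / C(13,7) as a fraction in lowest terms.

C(n,k+1)/C(n,k) = (n−k)/(k+1) = (13−7)/(7+1) = 6/8 = 3/4.

3/4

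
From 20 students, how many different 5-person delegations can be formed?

15504

This is C(20,5) = 15504.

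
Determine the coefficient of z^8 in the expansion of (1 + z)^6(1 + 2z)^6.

9420

Coefficient of z^8 = Σ_{j} C(6,j)·1^j·C(6,8-j)·2^(8-j) for j from 2 to 6.
= 960 + 3840 + 3600 + 960 + 60 = 9420.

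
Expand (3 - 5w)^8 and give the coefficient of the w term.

The general term is C(8,j)·(3)^j·(-5w)^(8-j); the w^1 term has j = 7.
C(8,7) = 8.
Coefficient = C(8,7) · 3^7 · (-5)^1 = 8 · 2187 · (-5) = -87480.

-87480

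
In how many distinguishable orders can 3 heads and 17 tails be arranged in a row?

1140

Choose positions for the heads: C(20,3) = 1140.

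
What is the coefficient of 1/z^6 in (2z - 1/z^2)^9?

-2016

General term: C(9,j)·(2z)^j·(-1/z^2)^(9-j), with z-exponent 1j − 2(9−j) = 3j − 18.
Set 3j − 18 = -6: j = 4.
C(9,4) = 126; 2^4 = 16; (-1)^5 = -1.
Coefficient = 126 · 16 · (-1) = -2016.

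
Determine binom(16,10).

C(16,10) = C(16,6) by symmetry.
C(16,6) = (16·15·14·13·12·11) / 6! = 5765760 / 720 = 8008.

8008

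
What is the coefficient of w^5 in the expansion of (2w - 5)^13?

16087500000

The general term is C(13,j)·(2w)^j·(-5)^(13-j); the w^5 term has j = 5.
C(13,5) = 1287.
Coefficient = C(13,5) · 2^5 · (-5)^8 = 1287 · 32 · 390625 = 16087500000.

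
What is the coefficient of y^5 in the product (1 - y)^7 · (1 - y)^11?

-8568

(1 - y)^7(1 - y)^11 = (1 - y)^18, so the coefficient of y^5 is C(18,5)·(-1)^5 = 8568·-1 = -8568.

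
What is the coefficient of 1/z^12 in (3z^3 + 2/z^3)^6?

576

General term: C(6,j)·(3z^3)^j·(2/z^3)^(6-j), with z-exponent 3j − 3(6−j) = 6j − 18.
Set 6j − 18 = -12: j = 1.
C(6,1) = 6; 3^1 = 3; 2^5 = 32.
Coefficient = 6 · 3 · 32 = 576.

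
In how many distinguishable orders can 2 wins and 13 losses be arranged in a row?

105

Choose positions for the wins: C(15,2) = 105.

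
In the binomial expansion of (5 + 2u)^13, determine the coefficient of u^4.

22343750000

The general term is C(13,j)·(5)^j·(2u)^(13-j); the u^4 term has j = 9.
C(13,9) = 715.
Coefficient = C(13,9) · 5^9 · 2^4 = 715 · 1953125 · 16 = 22343750000.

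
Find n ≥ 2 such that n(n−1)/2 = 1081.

47

n(n−1)/2 = 1081 ⇒ n(n−1) = 2162. Since 47·46 = 2162, n = 47.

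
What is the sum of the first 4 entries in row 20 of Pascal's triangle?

1 + 20 + 190 + 1140 = 1351.

1351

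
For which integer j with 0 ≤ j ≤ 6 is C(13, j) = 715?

C(13,j) increases on 0 ≤ j ≤ 6. C(13,3) = 286 and C(13,4) = 715, so j = 4.

4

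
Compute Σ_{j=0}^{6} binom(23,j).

1 + 23 + 253 + 1771 + 8855 + 33649 + 100947 = 145499.

145499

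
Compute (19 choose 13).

27132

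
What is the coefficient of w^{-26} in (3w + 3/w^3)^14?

4787751969

General term: C(14,j)·(3w)^j·(3/w^3)^(14-j), with w-exponent 1j − 3(14−j) = 4j − 42.
Set 4j − 42 = -26: j = 4.
C(14,4) = 1001; 3^4 = 81; 3^10 = 59049.
Coefficient = 1001 · 81 · 59049 = 4787751969.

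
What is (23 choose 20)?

1771

C(23,20) = C(23,3) by symmetry.
C(23,3) = (23·22·21) / 3! = 10626 / 6 = 1771.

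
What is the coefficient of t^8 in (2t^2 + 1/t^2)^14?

1025024

General term: C(14,j)·(2t^2)^j·(1/t^2)^(14-j), with t-exponent 2j − 2(14−j) = 4j − 28.
Set 4j − 28 = 8: j = 9.
C(14,9) = 2002; 2^9 = 512; 1^5 = 1.
Coefficient = 2002 · 512 · 1 = 1025024.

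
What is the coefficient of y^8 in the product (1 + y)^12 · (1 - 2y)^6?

495

Coefficient of y^8 = Σ_{j} C(12,j)·1^j·C(6,8-j)·(-2)^(8-j) for j from 2 to 8.
= 4224 + (-42240) + 118800 + (-126720) + 55440 + (-9504) + 495 = 495.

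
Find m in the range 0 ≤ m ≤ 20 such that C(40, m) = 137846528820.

20

C(40,m) increases on 0 ≤ m ≤ 20. C(40,19) = 131282408400 and C(40,20) = 137846528820, so m = 20.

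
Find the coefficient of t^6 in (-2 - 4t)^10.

The general term is C(10,j)·(-2)^j·(-4t)^(10-j); the t^6 term has j = 4.
C(10,4) = 210.
Coefficient = C(10,4) · (-2)^4 · (-4)^6 = 210 · 16 · 4096 = 13762560.

13762560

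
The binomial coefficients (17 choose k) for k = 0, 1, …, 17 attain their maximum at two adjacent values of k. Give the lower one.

8

For odd n = 17, C(17,k) peaks at k = (n−1)/2 and (n+1)/2; the lower is 8.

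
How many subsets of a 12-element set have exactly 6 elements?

924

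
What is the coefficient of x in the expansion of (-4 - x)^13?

-218103808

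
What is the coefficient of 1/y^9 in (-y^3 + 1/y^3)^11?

330

General term: C(11,j)·(-y^3)^j·(1/y^3)^(11-j), with y-exponent 3j − 3(11−j) = 6j − 33.
Set 6j − 33 = -9: j = 4.
C(11,4) = 330; (-1)^4 = 1; 1^7 = 1.
Coefficient = 330 · 1 · 1 = 330.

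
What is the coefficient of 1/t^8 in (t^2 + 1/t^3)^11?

462

General term: C(11,j)·(t^2)^j·(1/t^3)^(11-j), with t-exponent 2j − 3(11−j) = 5j − 33.
Set 5j − 33 = -8: j = 5.
C(11,5) = 462; 1^5 = 1; 1^6 = 1.
Coefficient = 462 · 1 · 1 = 462.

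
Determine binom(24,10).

1961256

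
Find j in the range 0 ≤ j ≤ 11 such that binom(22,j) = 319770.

8

C(22,j) increases on 0 ≤ j ≤ 11. C(22,7) = 170544 and C(22,8) = 319770, so j = 8.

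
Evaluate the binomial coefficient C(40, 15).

C(40,15) = (40·39·38·37·36·35·34·33·32·31·30·29·28·27·26) / 15! = 52601652673686724608000 / 1307674368000 = 40225345056.

40225345056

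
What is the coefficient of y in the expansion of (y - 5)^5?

The general term is C(5,j)·(y)^j·(-5)^(5-j); the y^1 term has j = 1.
C(5,1) = 5.
Coefficient = C(5,1) · (-5)^4 = 5 · 625 = 3125.

3125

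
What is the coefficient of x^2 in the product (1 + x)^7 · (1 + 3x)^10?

636

Coefficient of x^2 = Σ_{j} C(7,j)·1^j·C(10,2-j)·3^(2-j) for j from 0 to 2.
= 405 + 210 + 21 = 636.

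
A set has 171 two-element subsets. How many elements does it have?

19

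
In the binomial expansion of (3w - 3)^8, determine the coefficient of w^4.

The general term is C(8,j)·(3w)^j·(-3)^(8-j); the w^4 term has j = 4.
C(8,4) = 70.
Coefficient = C(8,4) · 3^4 · (-3)^4 = 70 · 81 · 81 = 459270.

459270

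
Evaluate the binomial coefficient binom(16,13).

C(16,13) = C(16,3) by symmetry.
C(16,3) = (16·15·14) / 3! = 3360 / 6 = 560.

560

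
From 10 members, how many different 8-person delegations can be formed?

45

This is C(10,8) = 45.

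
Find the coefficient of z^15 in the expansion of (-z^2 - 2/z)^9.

-18

General term: C(9,j)·(-z^2)^j·(-2/z)^(9-j), with z-exponent 2j − 1(9−j) = 3j − 9.
Set 3j − 9 = 15: j = 8.
C(9,8) = 9; (-1)^8 = 1; (-2)^1 = -2.
Coefficient = 9 · 1 · (-2) = -18.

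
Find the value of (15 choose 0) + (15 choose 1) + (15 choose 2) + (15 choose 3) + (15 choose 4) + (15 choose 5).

1 + 15 + 105 + 455 + 1365 + 3003 = 4944.

4944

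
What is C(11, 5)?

C(11,5) = (11·10·9·8·7) / 5! = 55440 / 120 = 462.

462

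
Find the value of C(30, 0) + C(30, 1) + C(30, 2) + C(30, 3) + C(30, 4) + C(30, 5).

174437

1 + 30 + 435 + 4060 + 27405 + 142506 = 174437.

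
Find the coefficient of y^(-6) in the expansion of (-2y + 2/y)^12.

General term: C(12,j)·(-2y)^j·(2/y)^(12-j), with y-exponent 1j − 1(12−j) = 2j − 12.
Set 2j − 12 = -6: j = 3.
C(12,3) = 220; (-2)^3 = -8; 2^9 = 512.
Coefficient = 220 · (-8) · 512 = -901120.

-901120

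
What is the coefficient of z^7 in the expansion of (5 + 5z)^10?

1171875000

The general term is C(10,j)·(5)^j·(5z)^(10-j); the z^7 term has j = 3.
C(10,3) = 120.
Coefficient = C(10,3) · 5^3 · 5^7 = 120 · 125 · 78125 = 1171875000.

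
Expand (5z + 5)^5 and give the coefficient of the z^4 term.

The general term is C(5,j)·(5z)^j·(5)^(5-j); the z^4 term has j = 4.
C(5,4) = 5.
Coefficient = C(5,4) · 5^4 · 5^1 = 5 · 625 · 5 = 15625.

15625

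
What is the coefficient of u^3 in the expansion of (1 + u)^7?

The general term is C(7,j)·(1)^j·(u)^(7-j); the u^3 term has j = 4.
C(7,4) = 35.
Coefficient = C(7,4) = 35.

35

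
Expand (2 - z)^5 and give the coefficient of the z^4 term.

10

The general term is C(5,j)·(2)^j·(-z)^(5-j); the z^4 term has j = 1.
C(5,1) = 5.
Coefficient = C(5,1) · 2^1 = 5 · 2 = 10.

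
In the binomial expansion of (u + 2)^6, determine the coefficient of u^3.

The general term is C(6,j)·(u)^j·(2)^(6-j); the u^3 term has j = 3.
C(6,3) = 20.
Coefficient = C(6,3) · 2^3 = 20 · 8 = 160.

160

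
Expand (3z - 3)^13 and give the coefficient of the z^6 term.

-2735858268

The general term is C(13,j)·(3z)^j·(-3)^(13-j); the z^6 term has j = 6.
C(13,6) = 1716.
Coefficient = C(13,6) · 3^6 · (-3)^7 = 1716 · 729 · (-2187) = -2735858268.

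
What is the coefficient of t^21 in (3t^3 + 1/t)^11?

1082565

General term: C(11,j)·(3t^3)^j·(1/t)^(11-j), with t-exponent 3j − 1(11−j) = 4j − 11.
Set 4j − 11 = 21: j = 8.
C(11,8) = 165; 3^8 = 6561; 1^3 = 1.
Coefficient = 165 · 6561 · 1 = 1082565.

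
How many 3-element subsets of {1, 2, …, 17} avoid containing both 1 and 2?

665

All 3-subsets: C(17,3) = 680. Those containing both fixed elements: C(15,1) = 15.
680 − 15 = 665.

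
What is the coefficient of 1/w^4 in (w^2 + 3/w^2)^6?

General term: C(6,j)·(w^2)^j·(3/w^2)^(6-j), with w-exponent 2j − 2(6−j) = 4j − 12.
Set 4j − 12 = -4: j = 2.
C(6,2) = 15; 1^2 = 1; 3^4 = 81.
Coefficient = 15 · 1 · 81 = 1215.

1215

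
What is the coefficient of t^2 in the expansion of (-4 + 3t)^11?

The general term is C(11,j)·(-4)^j·(3t)^(11-j); the t^2 term has j = 9.
C(11,9) = 55.
Coefficient = C(11,9) · (-4)^9 · 3^2 = 55 · (-262144) · 9 = -129761280.

-129761280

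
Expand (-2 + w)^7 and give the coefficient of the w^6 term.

-14

The general term is C(7,j)·(-2)^j·(w)^(7-j); the w^6 term has j = 1.
C(7,1) = 7.
Coefficient = C(7,1) · (-2)^1 = 7 · (-2) = -14.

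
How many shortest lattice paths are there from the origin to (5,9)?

2002

Each path is a sequence of 14 steps with 5 rights: C(14,5) = 2002.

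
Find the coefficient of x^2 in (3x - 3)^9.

-708588

The general term is C(9,j)·(3x)^j·(-3)^(9-j); the x^2 term has j = 2.
C(9,2) = 36.
Coefficient = C(9,2) · 3^2 · (-3)^7 = 36 · 9 · (-2187) = -708588.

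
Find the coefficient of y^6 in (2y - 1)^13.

The general term is C(13,j)·(2y)^j·(-1)^(13-j); the y^6 term has j = 6.
C(13,6) = 1716.
Coefficient = C(13,6) · 2^6 · (-1)^7 = 1716 · 64 · (-1) = -109824.

-109824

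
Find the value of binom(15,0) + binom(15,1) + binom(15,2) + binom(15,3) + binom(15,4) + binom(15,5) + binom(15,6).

1 + 15 + 105 + 455 + 1365 + 3003 + 5005 = 9949.

9949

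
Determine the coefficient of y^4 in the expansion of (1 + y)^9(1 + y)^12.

5985

Coefficient of y^4 = Σ_{j} C(9,j)·C(12,4-j) for j from 0 to 4.
= 495 + 1980 + 2376 + 1008 + 126 = 5985.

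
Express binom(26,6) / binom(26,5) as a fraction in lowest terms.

C(n,k+1)/C(n,k) = (n−k)/(k+1) = (26−5)/(5+1) = 21/6 = 7/2.

7/2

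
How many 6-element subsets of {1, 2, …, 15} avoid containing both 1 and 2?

All 6-subsets: C(15,6) = 5005. Those containing both fixed elements: C(13,4) = 715.
5005 − 715 = 4290.

4290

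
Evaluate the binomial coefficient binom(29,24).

C(29,24) = C(29,5) by symmetry.
C(29,5) = (29·28·27·26·25) / 5! = 14250600 / 120 = 118755.

118755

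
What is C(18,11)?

31824

C(18,11) = C(18,7) by symmetry.
C(18,7) = (18·17·16·15·14·13·12) / 7! = 160392960 / 5040 = 31824.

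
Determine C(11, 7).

C(11,7) = C(11,4) by symmetry.
C(11,4) = (11·10·9·8) / 4! = 7920 / 24 = 330.

330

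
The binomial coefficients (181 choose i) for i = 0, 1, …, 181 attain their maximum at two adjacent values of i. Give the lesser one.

For odd n = 181, C(181,i) peaks at i = (n−1)/2 and (n+1)/2; the lesser is 90.

90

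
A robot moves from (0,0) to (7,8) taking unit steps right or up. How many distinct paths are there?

Each path is a sequence of 15 steps with 7 rights: C(15,7) = 6435.

6435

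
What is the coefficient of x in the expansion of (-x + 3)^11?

-649539

The general term is C(11,j)·(-x)^j·(3)^(11-j); the x^1 term has j = 1.
C(11,1) = 11.
Coefficient = C(11,1) · (-1)^1 · 3^10 = 11 · (-1) · 59049 = -649539.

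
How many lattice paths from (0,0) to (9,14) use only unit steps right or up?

Each path is a sequence of 23 steps with 9 rights: C(23,9) = 817190.

817190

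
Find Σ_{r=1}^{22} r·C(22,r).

Differentiating (1+x)^22 and setting x=1: Σ r·C(22,r) = 22·2^21 = 46137344.

46137344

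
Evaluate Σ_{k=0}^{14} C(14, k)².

Σ C(14,k)² is the coefficient of x^14 in (1+x)^14(1+x)^14 = (1+x)^28, i.e. C(28,14) = 40116600.

40116600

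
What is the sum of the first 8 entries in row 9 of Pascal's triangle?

1 + 9 + 36 + 84 + 126 + 126 + 84 + 36 = 502.

502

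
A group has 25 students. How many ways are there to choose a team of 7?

480700

This is C(25,7) = 480700.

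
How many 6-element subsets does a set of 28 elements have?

376740

C(28,6) = (28·27·26·25·24·23) / 6! = 271252800 / 720 = 376740.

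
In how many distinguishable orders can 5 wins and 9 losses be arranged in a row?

2002

Choose positions for the wins: C(14,5) = 2002.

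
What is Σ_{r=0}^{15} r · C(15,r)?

Since r·C(15,r) = 15·C(14,r−1), the sum is 15·2^14 = 15·16384 = 245760.

245760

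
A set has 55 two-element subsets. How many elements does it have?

11

n(n−1)/2 = 55 ⇒ n(n−1) = 110. Since 11·10 = 110, n = 11.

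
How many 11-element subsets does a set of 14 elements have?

C(14,11) = C(14,3) by symmetry.
C(14,3) = (14·13·12) / 3! = 2184 / 6 = 364.

364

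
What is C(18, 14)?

3060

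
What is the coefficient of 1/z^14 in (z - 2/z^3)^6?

-192

General term: C(6,j)·(z)^j·(-2/z^3)^(6-j), with z-exponent 1j − 3(6−j) = 4j − 18.
Set 4j − 18 = -14: j = 1.
C(6,1) = 6; 1^1 = 1; (-2)^5 = -32.
Coefficient = 6 · 1 · (-32) = -192.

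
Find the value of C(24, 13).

C(24,13) = C(24,11) by symmetry.
C(24,11) = (24·23·22·21·20·19·18·17·16·15·14) / 11! = 99638080819200 / 39916800 = 2496144.

2496144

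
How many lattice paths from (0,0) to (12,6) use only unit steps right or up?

Each path is a sequence of 18 steps with 12 rights: C(18,12) = 18564.

18564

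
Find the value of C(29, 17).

51895935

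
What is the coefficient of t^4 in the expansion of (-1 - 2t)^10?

The general term is C(10,j)·(-1)^j·(-2t)^(10-j); the t^4 term has j = 6.
C(10,6) = 210.
Coefficient = C(10,6) · (-2)^4 = 210 · 16 = 3360.

3360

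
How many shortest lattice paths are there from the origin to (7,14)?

Each path is a sequence of 21 steps with 7 rights: C(21,7) = 116280.

116280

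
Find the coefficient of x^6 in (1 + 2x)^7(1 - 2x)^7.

Coefficient of x^6 = Σ_{j} C(7,j)·2^j·C(7,6-j)·(-2)^(6-j) for j from 0 to 6.
= 448 + (-9408) + 47040 + (-78400) + 47040 + (-9408) + 448 = -2240.

-2240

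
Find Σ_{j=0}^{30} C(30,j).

1073741824

Setting x = 1 in (1+x)^30 gives Σ C(30,j) = 2^30 = 1073741824.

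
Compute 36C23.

2310789600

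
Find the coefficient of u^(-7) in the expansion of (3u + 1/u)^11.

General term: C(11,j)·(3u)^j·(1/u)^(11-j), with u-exponent 1j − 1(11−j) = 2j − 11.
Set 2j − 11 = -7: j = 2.
C(11,2) = 55; 3^2 = 9; 1^9 = 1.
Coefficient = 55 · 9 · 1 = 495.

495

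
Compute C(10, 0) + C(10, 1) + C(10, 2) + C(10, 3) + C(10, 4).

386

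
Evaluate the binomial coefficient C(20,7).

77520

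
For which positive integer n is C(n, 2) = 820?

41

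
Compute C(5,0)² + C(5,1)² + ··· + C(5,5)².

252

By Vandermonde's identity, Σ C(5,j)² = C(10,5) = 252.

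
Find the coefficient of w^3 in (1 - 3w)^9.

The general term is C(9,j)·(1)^j·(-3w)^(9-j); the w^3 term has j = 6.
C(9,6) = 84.
Coefficient = C(9,6) · (-3)^3 = 84 · (-27) = -2268.

-2268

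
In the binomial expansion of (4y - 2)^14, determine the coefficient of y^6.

3148873728

The general term is C(14,j)·(4y)^j·(-2)^(14-j); the y^6 term has j = 6.
C(14,6) = 3003.
Coefficient = C(14,6) · 4^6 · (-2)^8 = 3003 · 4096 · 256 = 3148873728.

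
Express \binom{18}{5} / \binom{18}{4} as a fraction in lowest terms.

C(n,k+1)/C(n,k) = (n−k)/(k+1) = (18−4)/(4+1) = 14/5.

14/5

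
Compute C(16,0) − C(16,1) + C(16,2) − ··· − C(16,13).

-105

The partial alternating sum Σ_{k=0}^{13} (−1)^k C(16,k) = (−1)^13 C(15,13) = -105.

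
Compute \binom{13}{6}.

1716

C(13,6) = (13·12·11·10·9·8) / 6! = 1235520 / 720 = 1716.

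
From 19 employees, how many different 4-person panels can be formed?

3876

This is C(19,4) = 3876.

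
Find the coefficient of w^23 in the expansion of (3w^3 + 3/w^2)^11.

9743085

General term: C(11,j)·(3w^3)^j·(3/w^2)^(11-j), with w-exponent 3j − 2(11−j) = 5j − 22.
Set 5j − 22 = 23: j = 9.
C(11,9) = 55; 3^9 = 19683; 3^2 = 9.
Coefficient = 55 · 19683 · 9 = 9743085.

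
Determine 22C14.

319770

C(22,14) = C(22,8) by symmetry.
C(22,8) = (22·21·20·19·18·17·16·15) / 8! = 12893126400 / 40320 = 319770.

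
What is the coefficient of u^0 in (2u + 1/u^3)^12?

112640

General term: C(12,j)·(2u)^j·(1/u^3)^(12-j), with u-exponent 1j − 3(12−j) = 4j − 36.
Set 4j − 36 = 0: j = 9.
C(12,9) = 220; 2^9 = 512; 1^3 = 1.
Coefficient = 220 · 512 · 1 = 112640.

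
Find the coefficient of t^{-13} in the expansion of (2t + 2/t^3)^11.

General term: C(11,j)·(2t)^j·(2/t^3)^(11-j), with t-exponent 1j − 3(11−j) = 4j − 33.
Set 4j − 33 = -13: j = 5.
C(11,5) = 462; 2^5 = 32; 2^6 = 64.
Coefficient = 462 · 32 · 64 = 946176.

946176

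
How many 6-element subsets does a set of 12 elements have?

C(12,6) = (12·11·10·9·8·7) / 6! = 665280 / 720 = 924.

924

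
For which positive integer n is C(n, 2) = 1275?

n(n−1)/2 = 1275 ⇒ n(n−1) = 2550. Since 51·50 = 2550, n = 51.

51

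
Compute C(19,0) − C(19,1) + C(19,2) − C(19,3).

The partial alternating sum Σ_{k=0}^{3} (−1)^k C(19,k) = (−1)^3 C(18,3) = -816.

-816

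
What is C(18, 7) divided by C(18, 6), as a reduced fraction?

C(n,k+1)/C(n,k) = (n−k)/(k+1) = (18−6)/(6+1) = 12/7.

12/7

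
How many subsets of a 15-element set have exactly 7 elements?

6435

Choose the 7 positions: C(15,7) = 6435.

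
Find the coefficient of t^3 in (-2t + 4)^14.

The general term is C(14,j)·(-2t)^j·(4)^(14-j); the t^3 term has j = 3.
C(14,3) = 364.
Coefficient = C(14,3) · (-2)^3 · 4^11 = 364 · (-8) · 4194304 = -12213813248.

-12213813248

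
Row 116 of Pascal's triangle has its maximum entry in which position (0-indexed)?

58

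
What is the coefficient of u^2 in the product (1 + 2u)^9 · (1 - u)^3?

93

Coefficient of u^2 = Σ_{j} C(9,j)·2^j·C(3,2-j)·(-1)^(2-j) for j from 0 to 2.
= 3 + (-54) + 144 = 93.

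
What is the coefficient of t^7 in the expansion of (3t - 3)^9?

708588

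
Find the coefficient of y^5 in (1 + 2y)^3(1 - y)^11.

-22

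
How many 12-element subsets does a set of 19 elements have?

C(19,12) = C(19,7) by symmetry.
C(19,7) = (19·18·17·16·15·14·13) / 7! = 253955520 / 5040 = 50388.

50388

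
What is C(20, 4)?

4845

C(20,4) = (20·19·18·17) / 4! = 116280 / 24 = 4845.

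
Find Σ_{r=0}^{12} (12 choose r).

Setting x = 1 in (1+x)^12 gives Σ C(12,r) = 2^12 = 4096.

4096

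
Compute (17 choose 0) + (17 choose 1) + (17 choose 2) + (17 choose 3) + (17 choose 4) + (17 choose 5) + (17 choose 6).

21778

1 + 17 + 136 + 680 + 2380 + 6188 + 12376 = 21778.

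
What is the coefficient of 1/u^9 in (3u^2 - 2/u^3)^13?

General term: C(13,j)·(3u^2)^j·(-2/u^3)^(13-j), with u-exponent 2j − 3(13−j) = 5j − 39.
Set 5j − 39 = -9: j = 6.
C(13,6) = 1716; 3^6 = 729; (-2)^7 = -128.
Coefficient = 1716 · 729 · (-128) = -160123392.

-160123392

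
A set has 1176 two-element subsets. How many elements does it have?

n(n−1)/2 = 1176 ⇒ n(n−1) = 2352. Since 49·48 = 2352, n = 49.

49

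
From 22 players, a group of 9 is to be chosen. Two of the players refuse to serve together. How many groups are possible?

419900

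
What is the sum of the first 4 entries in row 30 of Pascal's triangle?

1 + 30 + 435 + 4060 = 4526.

4526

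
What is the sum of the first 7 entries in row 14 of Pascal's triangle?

1 + 14 + 91 + 364 + 1001 + 2002 + 3003 = 6476.

6476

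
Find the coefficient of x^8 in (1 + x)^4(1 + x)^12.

(1 + x)^4(1 + x)^12 = (1 + x)^16, so the coefficient of x^8 is C(16,8)·1^8 = 12870·1 = 12870.

12870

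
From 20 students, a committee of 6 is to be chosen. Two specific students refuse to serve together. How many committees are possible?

All 6-subsets: C(20,6) = 38760. Those containing both fixed elements: C(18,4) = 3060.
38760 − 3060 = 35700.

35700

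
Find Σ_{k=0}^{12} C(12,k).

Setting x = 1 in (1+x)^12 gives Σ C(12,k) = 2^12 = 4096.

4096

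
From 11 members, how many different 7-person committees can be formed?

This is C(11,7) = 330.

330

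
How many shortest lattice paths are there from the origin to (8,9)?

24310

Each path is a sequence of 17 steps with 8 rights: C(17,8) = 24310.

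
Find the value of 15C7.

6435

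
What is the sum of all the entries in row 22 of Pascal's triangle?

The entries of row 22 sum to 2^22 = 4194304.

4194304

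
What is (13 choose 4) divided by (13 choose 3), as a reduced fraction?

5/2

C(n,k+1)/C(n,k) = (n−k)/(k+1) = (13−3)/(3+1) = 10/4 = 5/2.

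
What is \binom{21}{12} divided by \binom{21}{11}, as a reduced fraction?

C(n,k+1)/C(n,k) = (n−k)/(k+1) = (21−11)/(11+1) = 10/12 = 5/6.

5/6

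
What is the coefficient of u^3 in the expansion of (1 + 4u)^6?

The general term is C(6,j)·(1)^j·(4u)^(6-j); the u^3 term has j = 3.
C(6,3) = 20.
Coefficient = C(6,3) · 4^3 = 20 · 64 = 1280.

1280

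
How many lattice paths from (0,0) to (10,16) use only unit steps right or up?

Each path is a sequence of 26 steps with 10 rights: C(26,10) = 5311735.

5311735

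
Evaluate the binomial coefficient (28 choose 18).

C(28,18) = C(28,10) by symmetry.
C(28,10) = (28·27·26·25·24·23·22·21·20·19) / 10! = 47621141568000 / 3628800 = 13123110.

13123110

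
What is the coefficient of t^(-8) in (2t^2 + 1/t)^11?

22

General term: C(11,j)·(2t^2)^j·(1/t)^(11-j), with t-exponent 2j − 1(11−j) = 3j − 11.
Set 3j − 11 = -8: j = 1.
C(11,1) = 11; 2^1 = 2; 1^10 = 1.
Coefficient = 11 · 2 · 1 = 22.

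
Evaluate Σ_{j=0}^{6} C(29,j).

621616

1 + 29 + 406 + 3654 + 23751 + 118755 + 475020 = 621616.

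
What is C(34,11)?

C(34,11) = (34·33·32·31·30·29·28·27·26·25·24) / 11! = 11420107066368000 / 39916800 = 286097760.

286097760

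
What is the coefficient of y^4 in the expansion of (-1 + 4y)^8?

The general term is C(8,j)·(-1)^j·(4y)^(8-j); the y^4 term has j = 4.
C(8,4) = 70.
Coefficient = C(8,4) · 4^4 = 70 · 256 = 17920.

17920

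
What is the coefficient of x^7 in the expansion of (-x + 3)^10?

The general term is C(10,j)·(-x)^j·(3)^(10-j); the x^7 term has j = 7.
C(10,7) = 120.
Coefficient = C(10,7) · (-1)^7 · 3^3 = 120 · (-1) · 27 = -3240.

-3240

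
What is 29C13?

C(29,13) = (29·28·27·26·25·24·23·22·21·20·19·18·17) / 13! = 422590010274432000 / 6227020800 = 67863915.

67863915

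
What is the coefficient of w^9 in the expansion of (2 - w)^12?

The general term is C(12,j)·(2)^j·(-w)^(12-j); the w^9 term has j = 3.
C(12,3) = 220.
Coefficient = C(12,3) · 2^3 · (-1)^9 = 220 · 8 · (-1) = -1760.

-1760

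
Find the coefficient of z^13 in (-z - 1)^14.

The general term is C(14,j)·(-z)^j·(-1)^(14-j); the z^13 term has j = 13.
C(14,13) = 14.
Coefficient = C(14,13) · (-1)^13 · (-1)^1 = 14 · (-1) · (-1) = 14.

14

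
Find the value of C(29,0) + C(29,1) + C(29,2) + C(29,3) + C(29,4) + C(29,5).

1 + 29 + 406 + 3654 + 23751 + 118755 = 146596.

146596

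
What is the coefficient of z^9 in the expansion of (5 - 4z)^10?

The general term is C(10,j)·(5)^j·(-4z)^(10-j); the z^9 term has j = 1.
C(10,1) = 10.
Coefficient = C(10,1) · 5^1 · (-4)^9 = 10 · 5 · (-262144) = -13107200.

-13107200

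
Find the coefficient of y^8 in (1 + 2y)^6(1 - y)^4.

-144

Coefficient of y^8 = Σ_{j} C(6,j)·2^j·C(4,8-j)·(-1)^(8-j) for j from 4 to 6.
= 240 + (-768) + 384 = -144.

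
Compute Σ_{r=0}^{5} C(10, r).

638

1 + 10 + 45 + 120 + 210 + 252 = 638.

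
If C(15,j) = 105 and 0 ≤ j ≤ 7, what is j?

2

C(15,j) increases on 0 ≤ j ≤ 7. C(15,1) = 15 and C(15,2) = 105, so j = 2.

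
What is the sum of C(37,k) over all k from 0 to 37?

137438953472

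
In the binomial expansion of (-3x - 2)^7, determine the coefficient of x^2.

-6048

The general term is C(7,j)·(-3x)^j·(-2)^(7-j); the x^2 term has j = 2.
C(7,2) = 21.
Coefficient = C(7,2) · (-3)^2 · (-2)^5 = 21 · 9 · (-32) = -6048.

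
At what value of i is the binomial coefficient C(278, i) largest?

C(278,i) is maximized at i = 278/2 = 139.

139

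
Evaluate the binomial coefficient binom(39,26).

8122425444

C(39,26) = C(39,13) by symmetry.
C(39,13) = (39·38·37·36·35·34·33·32·31·30·29·28·27) / 13! = 50578512186237235200 / 6227020800 = 8122425444.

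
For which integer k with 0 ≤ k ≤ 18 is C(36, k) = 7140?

3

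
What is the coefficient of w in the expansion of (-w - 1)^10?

The general term is C(10,j)·(-w)^j·(-1)^(10-j); the w^1 term has j = 1.
C(10,1) = 10.
Coefficient = C(10,1) · (-1)^1 · (-1)^9 = 10 · (-1) · (-1) = 10.

10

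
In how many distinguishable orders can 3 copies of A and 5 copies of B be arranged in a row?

56

Choose positions for the A's: C(8,3) = 56.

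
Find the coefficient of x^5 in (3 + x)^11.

336798

The general term is C(11,j)·(3)^j·(x)^(11-j); the x^5 term has j = 6.
C(11,6) = 462.
Coefficient = C(11,6) · 3^6 = 462 · 729 = 336798.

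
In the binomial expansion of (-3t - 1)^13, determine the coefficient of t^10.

-16888014

The general term is C(13,j)·(-3t)^j·(-1)^(13-j); the t^10 term has j = 10.
C(13,10) = 286.
Coefficient = C(13,10) · (-3)^10 · (-1)^3 = 286 · 59049 · (-1) = -16888014.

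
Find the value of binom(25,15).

3268760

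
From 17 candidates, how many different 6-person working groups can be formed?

This is C(17,6) = 12376.

12376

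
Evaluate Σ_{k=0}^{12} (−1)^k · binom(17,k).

The partial alternating sum Σ_{k=0}^{12} (−1)^k C(17,k) = (−1)^12 C(16,12) = 1820.

1820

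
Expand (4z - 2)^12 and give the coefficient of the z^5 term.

The general term is C(12,j)·(4z)^j·(-2)^(12-j); the z^5 term has j = 5.
C(12,5) = 792.
Coefficient = C(12,5) · 4^5 · (-2)^7 = 792 · 1024 · (-128) = -103809024.

-103809024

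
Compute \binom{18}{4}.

C(18,4) = (18·17·16·15) / 4! = 73440 / 24 = 3060.

3060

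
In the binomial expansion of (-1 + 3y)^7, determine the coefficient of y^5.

5103

The general term is C(7,j)·(-1)^j·(3y)^(7-j); the y^5 term has j = 2.
C(7,2) = 21.
Coefficient = C(7,2) · 3^5 = 21 · 243 = 5103.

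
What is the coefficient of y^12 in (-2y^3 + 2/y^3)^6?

-384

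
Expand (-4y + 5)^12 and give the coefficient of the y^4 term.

The general term is C(12,j)·(-4y)^j·(5)^(12-j); the y^4 term has j = 4.
C(12,4) = 495.
Coefficient = C(12,4) · (-4)^4 · 5^8 = 495 · 256 · 390625 = 49500000000.

49500000000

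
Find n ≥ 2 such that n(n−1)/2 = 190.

20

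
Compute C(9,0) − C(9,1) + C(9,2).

The partial alternating sum Σ_{k=0}^{2} (−1)^k C(9,k) = (−1)^2 C(8,2) = 28.

28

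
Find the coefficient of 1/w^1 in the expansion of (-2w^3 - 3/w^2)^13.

-270208224

General term: C(13,j)·(-2w^3)^j·(-3/w^2)^(13-j), with w-exponent 3j − 2(13−j) = 5j − 26.
Set 5j − 26 = -1: j = 5.
C(13,5) = 1287; (-2)^5 = -32; (-3)^8 = 6561.
Coefficient = 1287 · (-32) · 6561 = -270208224.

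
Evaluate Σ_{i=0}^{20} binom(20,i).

1048576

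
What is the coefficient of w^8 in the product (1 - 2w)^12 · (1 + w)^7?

13968

Coefficient of w^8 = Σ_{j} C(12,j)·(-2)^j·C(7,8-j)·1^(8-j) for j from 1 to 8.
= (-24) + 1848 + (-36960) + 277200 + (-887040) + 1241856 + (-709632) + 126720 = 13968.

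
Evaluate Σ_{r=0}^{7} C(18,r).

63004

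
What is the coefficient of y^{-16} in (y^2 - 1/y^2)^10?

-10

General term: C(10,j)·(y^2)^j·(-1/y^2)^(10-j), with y-exponent 2j − 2(10−j) = 4j − 20.
Set 4j − 20 = -16: j = 1.
C(10,1) = 10; 1^1 = 1; (-1)^9 = -1.
Coefficient = 10 · 1 · (-1) = -10.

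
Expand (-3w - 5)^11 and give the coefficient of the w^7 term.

The general term is C(11,j)·(-3w)^j·(-5)^(11-j); the w^7 term has j = 7.
C(11,7) = 330.
Coefficient = C(11,7) · (-3)^7 · (-5)^4 = 330 · (-2187) · 625 = -451068750.

-451068750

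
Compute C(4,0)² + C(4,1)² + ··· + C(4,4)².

Σ C(4,k)² is the coefficient of x^4 in (1+x)^4(1+x)^4 = (1+x)^8, i.e. C(8,4) = 70.

70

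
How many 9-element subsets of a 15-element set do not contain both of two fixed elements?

All 9-subsets: C(15,9) = 5005. Those containing both fixed elements: C(13,7) = 1716.
5005 − 1716 = 3289.

3289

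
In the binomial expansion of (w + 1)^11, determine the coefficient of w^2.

55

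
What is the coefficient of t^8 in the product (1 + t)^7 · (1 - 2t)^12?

Coefficient of t^8 = Σ_{j} C(7,j)·1^j·C(12,8-j)·(-2)^(8-j) for j from 0 to 7.
= 126720 + (-709632) + 1241856 + (-887040) + 277200 + (-36960) + 1848 + (-24) = 13968.

13968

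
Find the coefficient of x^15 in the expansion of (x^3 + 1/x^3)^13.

715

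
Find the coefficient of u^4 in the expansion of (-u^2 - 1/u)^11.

-462

General term: C(11,j)·(-u^2)^j·(-1/u)^(11-j), with u-exponent 2j − 1(11−j) = 3j − 11.
Set 3j − 11 = 4: j = 5.
C(11,5) = 462; (-1)^5 = -1; (-1)^6 = 1.
Coefficient = 462 · (-1) · 1 = -462.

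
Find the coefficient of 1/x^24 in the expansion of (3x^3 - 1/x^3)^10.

-30

General term: C(10,j)·(3x^3)^j·(-1/x^3)^(10-j), with x-exponent 3j − 3(10−j) = 6j − 30.
Set 6j − 30 = -24: j = 1.
C(10,1) = 10; 3^1 = 3; (-1)^9 = -1.
Coefficient = 10 · 3 · (-1) = -30.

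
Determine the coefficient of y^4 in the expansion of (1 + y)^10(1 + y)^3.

Coefficient of y^4 = Σ_{j} C(10,j)·C(3,4-j) for j from 1 to 4.
= 10 + 135 + 360 + 210 = 715.

715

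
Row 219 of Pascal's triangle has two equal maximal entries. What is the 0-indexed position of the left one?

109

For odd n = 219, C(219,r) peaks at r = (n−1)/2 and (n+1)/2; the lesser is 109.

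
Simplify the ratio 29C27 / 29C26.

1/9

C(n,k+1)/C(n,k) = (n−k)/(k+1) = (29−26)/(26+1) = 3/27 = 1/9.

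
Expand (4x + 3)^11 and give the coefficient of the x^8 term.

291962880

The general term is C(11,j)·(4x)^j·(3)^(11-j); the x^8 term has j = 8.
C(11,8) = 165.
Coefficient = C(11,8) · 4^8 · 3^3 = 165 · 65536 · 27 = 291962880.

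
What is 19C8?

C(19,8) = (19·18·17·16·15·14·13·12) / 8! = 3047466240 / 40320 = 75582.

75582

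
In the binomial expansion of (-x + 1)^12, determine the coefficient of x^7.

-792

The general term is C(12,j)·(-x)^j·(1)^(12-j); the x^7 term has j = 7.
C(12,7) = 792.
Coefficient = C(12,7) · (-1)^7 = 792 · (-1) = -792.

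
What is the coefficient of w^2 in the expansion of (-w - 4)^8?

The general term is C(8,j)·(-w)^j·(-4)^(8-j); the w^2 term has j = 2.
C(8,2) = 28.
Coefficient = C(8,2) · (-4)^6 = 28 · 4096 = 114688.

114688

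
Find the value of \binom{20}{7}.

77520

C(20,7) = (20·19·18·17·16·15·14) / 7! = 390700800 / 5040 = 77520.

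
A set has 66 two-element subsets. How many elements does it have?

12

n(n−1)/2 = 66 ⇒ n(n−1) = 132. Since 12·11 = 132, n = 12.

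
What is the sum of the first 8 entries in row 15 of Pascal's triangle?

1 + 15 + 105 + 455 + 1365 + 3003 + 5005 + 6435 = 16384.

16384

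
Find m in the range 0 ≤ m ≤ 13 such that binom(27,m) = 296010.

6

C(27,m) increases on 0 ≤ m ≤ 13. C(27,5) = 80730 and C(27,6) = 296010, so m = 6.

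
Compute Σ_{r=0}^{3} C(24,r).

2325

1 + 24 + 276 + 2024 = 2325.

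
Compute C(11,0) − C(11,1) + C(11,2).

45

The partial alternating sum Σ_{k=0}^{2} (−1)^k C(11,k) = (−1)^2 C(10,2) = 45.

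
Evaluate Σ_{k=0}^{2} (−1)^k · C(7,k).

15

The partial alternating sum Σ_{k=0}^{2} (−1)^k C(7,k) = (−1)^2 C(6,2) = 15.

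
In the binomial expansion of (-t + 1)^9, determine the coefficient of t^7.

-36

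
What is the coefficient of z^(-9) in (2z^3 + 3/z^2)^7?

General term: C(7,j)·(2z^3)^j·(3/z^2)^(7-j), with z-exponent 3j − 2(7−j) = 5j − 14.
Set 5j − 14 = -9: j = 1.
C(7,1) = 7; 2^1 = 2; 3^6 = 729.
Coefficient = 7 · 2 · 729 = 10206.

10206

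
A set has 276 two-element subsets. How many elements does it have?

24

n(n−1)/2 = 276 ⇒ n(n−1) = 552. Since 24·23 = 552, n = 24.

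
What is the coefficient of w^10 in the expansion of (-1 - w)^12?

66

The general term is C(12,j)·(-1)^j·(-w)^(12-j); the w^10 term has j = 2.
C(12,2) = 66.
Coefficient = C(12,2) = 66.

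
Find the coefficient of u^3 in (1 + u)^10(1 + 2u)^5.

1050

Coefficient of u^3 = Σ_{j} C(10,j)·1^j·C(5,3-j)·2^(3-j) for j from 0 to 3.
= 80 + 400 + 450 + 120 = 1050.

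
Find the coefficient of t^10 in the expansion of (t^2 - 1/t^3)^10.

45

General term: C(10,j)·(t^2)^j·(-1/t^3)^(10-j), with t-exponent 2j − 3(10−j) = 5j − 30.
Set 5j − 30 = 10: j = 8.
C(10,8) = 45; 1^8 = 1; (-1)^2 = 1.
Coefficient = 45 · 1 · 1 = 45.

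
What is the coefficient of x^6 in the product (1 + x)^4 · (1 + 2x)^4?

248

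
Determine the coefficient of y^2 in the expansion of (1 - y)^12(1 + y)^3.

33

Coefficient of y^2 = Σ_{j} C(12,j)·(-1)^j·C(3,2-j)·1^(2-j) for j from 0 to 2.
= 3 + (-36) + 66 = 33.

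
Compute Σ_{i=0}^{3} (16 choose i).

1 + 16 + 120 + 560 = 697.

697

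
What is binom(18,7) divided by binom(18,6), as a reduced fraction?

C(n,k+1)/C(n,k) = (n−k)/(k+1) = (18−6)/(6+1) = 12/7.

12/7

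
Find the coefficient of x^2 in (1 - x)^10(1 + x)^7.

-4

Coefficient of x^2 = Σ_{j} C(10,j)·(-1)^j·C(7,2-j)·1^(2-j) for j from 0 to 2.
= 21 + (-70) + 45 = -4.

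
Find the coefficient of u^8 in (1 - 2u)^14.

768768

The general term is C(14,j)·(1)^j·(-2u)^(14-j); the u^8 term has j = 6.
C(14,6) = 3003.
Coefficient = C(14,6) · (-2)^8 = 3003 · 256 = 768768.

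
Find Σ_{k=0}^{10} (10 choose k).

1024

The entries of row 10 sum to 2^10 = 1024.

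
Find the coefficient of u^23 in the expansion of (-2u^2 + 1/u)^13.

53248

General term: C(13,j)·(-2u^2)^j·(1/u)^(13-j), with u-exponent 2j − 1(13−j) = 3j − 13.
Set 3j − 13 = 23: j = 12.
C(13,12) = 13; (-2)^12 = 4096; 1^1 = 1.
Coefficient = 13 · 4096 · 1 = 53248.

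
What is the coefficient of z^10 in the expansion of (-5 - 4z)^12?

1730150400

The general term is C(12,j)·(-5)^j·(-4z)^(12-j); the z^10 term has j = 2.
C(12,2) = 66.
Coefficient = C(12,2) · (-5)^2 · (-4)^10 = 66 · 25 · 1048576 = 1730150400.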